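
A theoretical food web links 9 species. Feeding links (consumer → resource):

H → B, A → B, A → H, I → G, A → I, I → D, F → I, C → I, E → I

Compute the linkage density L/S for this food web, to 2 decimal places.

There are L = 9 links among S = 9 species.
L/S = 9/9 = 1.0000 ≈ 1.00.

L/S = 1.00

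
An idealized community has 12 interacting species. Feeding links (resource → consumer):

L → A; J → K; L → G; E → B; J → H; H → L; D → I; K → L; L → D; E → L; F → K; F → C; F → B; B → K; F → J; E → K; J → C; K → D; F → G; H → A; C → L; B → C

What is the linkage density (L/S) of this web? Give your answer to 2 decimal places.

L/S = 1.83

There are L = 22 links among S = 12 species.
L/S = 22/12 = 1.8333 ≈ 1.83.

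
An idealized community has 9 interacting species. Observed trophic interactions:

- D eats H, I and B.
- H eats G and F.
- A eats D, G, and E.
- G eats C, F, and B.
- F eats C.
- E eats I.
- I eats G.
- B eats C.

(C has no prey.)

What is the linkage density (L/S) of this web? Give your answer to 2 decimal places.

There are L = 15 links among S = 9 species.
L/S = 15/9 = 1.6667 ≈ 1.67.

L/S = 1.67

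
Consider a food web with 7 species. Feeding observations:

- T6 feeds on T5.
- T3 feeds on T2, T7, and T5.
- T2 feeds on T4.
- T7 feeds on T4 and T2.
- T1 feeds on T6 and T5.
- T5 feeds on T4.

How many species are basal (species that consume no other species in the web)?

Basal species (no prey listed): T4.
Count: 1.

1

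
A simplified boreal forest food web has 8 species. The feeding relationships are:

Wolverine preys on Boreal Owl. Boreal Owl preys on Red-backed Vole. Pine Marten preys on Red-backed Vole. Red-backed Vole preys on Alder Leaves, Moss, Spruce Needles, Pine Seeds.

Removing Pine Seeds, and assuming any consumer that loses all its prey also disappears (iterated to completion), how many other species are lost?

0

Remove Pine Seeds.
Every predator of it retains at least one other prey: Red-backed Vole still has Spruce Needles, Moss, Alder Leaves.
No consumer loses all prey, so no secondary extinctions occur.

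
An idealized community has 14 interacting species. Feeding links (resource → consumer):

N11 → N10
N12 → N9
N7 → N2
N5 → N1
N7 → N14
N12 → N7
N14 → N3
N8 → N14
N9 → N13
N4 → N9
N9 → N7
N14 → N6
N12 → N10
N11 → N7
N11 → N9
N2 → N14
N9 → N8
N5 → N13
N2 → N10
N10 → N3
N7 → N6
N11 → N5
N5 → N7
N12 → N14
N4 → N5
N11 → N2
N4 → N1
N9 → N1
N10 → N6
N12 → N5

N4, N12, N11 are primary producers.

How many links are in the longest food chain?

One longest chain: N4 → N9 → N7 → N2 → N14 → N6.
It has 6 species and 5 links.

5 links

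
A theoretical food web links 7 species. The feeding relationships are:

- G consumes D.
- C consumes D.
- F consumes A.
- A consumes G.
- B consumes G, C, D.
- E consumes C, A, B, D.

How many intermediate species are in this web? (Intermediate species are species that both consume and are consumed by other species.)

Intermediate species (has both prey and predators): C, G, A, B.
Count: 4.

4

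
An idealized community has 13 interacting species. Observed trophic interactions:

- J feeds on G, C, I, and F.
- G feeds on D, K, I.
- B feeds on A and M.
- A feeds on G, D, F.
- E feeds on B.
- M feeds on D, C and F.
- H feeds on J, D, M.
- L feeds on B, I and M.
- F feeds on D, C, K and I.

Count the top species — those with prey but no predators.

3

Top species (has prey, but nothing eats it): H, L, E.
Count: 3.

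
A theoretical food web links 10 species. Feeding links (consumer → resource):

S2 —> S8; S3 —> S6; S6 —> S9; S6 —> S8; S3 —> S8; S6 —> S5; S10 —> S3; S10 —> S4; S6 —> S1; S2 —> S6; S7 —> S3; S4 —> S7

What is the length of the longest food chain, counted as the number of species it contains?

One longest chain: S5 → S6 → S3 → S7 → S4 → S10.
It has 6 species and 5 links.

6 species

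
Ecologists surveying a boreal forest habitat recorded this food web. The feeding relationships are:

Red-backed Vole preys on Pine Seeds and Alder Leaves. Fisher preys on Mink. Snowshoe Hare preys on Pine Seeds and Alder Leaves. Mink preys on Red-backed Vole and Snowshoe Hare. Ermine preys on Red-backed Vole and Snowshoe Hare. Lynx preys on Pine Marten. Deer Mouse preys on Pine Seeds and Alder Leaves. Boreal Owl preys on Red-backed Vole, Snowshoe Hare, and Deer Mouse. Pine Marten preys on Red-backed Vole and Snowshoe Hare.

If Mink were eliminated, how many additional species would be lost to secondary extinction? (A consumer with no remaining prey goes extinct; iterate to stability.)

1

Remove Mink.
Round 1: Fisher (all prey gone) → extinct.
No further losses. Total secondary extinctions: 1.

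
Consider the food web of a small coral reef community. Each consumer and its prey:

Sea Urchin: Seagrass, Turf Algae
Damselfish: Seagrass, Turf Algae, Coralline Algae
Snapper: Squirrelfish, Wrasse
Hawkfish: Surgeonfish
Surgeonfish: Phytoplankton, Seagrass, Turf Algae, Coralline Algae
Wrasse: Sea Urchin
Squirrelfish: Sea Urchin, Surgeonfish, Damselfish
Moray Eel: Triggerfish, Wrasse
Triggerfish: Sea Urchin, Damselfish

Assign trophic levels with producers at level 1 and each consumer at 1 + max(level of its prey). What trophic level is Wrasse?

Seagrass is a producer → level 1.
Sea Urchin eats Seagrass (level 1); other prey at levels: Turf Algae 1 → level 2.
Wrasse eats Sea Urchin → level 3.

Trophic level 3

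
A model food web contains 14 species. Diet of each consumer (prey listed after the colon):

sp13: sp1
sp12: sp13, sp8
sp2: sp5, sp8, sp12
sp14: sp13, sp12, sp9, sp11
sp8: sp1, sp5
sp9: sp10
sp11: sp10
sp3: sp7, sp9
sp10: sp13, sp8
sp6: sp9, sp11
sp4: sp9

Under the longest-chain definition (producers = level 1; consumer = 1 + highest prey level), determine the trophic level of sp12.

Trophic level 3

sp1 is a producer → level 1.
sp13 eats sp1 → level 2.
sp12 eats sp13 (level 2); other prey at levels: sp8 2 → level 3.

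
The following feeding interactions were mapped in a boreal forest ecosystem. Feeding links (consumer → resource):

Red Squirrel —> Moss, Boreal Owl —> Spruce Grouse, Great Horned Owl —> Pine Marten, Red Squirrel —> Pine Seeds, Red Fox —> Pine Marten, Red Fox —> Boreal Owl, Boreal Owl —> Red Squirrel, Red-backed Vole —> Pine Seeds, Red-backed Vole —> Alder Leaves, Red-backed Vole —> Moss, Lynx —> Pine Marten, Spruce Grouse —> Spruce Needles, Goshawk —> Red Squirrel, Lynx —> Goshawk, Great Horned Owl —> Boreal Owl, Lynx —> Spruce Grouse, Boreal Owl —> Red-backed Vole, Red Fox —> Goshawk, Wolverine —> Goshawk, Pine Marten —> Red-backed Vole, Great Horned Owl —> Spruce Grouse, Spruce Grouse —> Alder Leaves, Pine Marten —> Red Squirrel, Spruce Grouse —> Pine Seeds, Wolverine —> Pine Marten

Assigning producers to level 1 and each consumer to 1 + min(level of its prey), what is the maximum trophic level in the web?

4

Producers (level 1): Pine Seeds, Alder Leaves, Spruce Needles, Moss.
Following each consumer down to its lowest-level prey: Pine Seeds → Red Squirrel → Goshawk → Wolverine (levels 1 through 4).
All prey of Wolverine (Goshawk 3, Pine Marten 3) are at level 3 or above, so Wolverine is at level 1 + 3 = 4.
Every consumer has at least one prey at level 3 or below, so none exceeds level 4.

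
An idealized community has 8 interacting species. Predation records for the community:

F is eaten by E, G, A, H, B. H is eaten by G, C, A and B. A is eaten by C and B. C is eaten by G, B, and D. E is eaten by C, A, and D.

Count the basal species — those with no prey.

1

Basal species (no prey listed): F.
Count: 1.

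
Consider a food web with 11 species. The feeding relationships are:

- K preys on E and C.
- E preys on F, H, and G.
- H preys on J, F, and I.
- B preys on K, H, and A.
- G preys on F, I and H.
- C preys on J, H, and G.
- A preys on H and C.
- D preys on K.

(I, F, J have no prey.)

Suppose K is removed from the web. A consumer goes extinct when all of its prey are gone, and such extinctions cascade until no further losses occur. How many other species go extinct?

1

Remove K.
Round 1: D (all prey gone) → extinct.
No further losses. Total secondary extinctions: 1.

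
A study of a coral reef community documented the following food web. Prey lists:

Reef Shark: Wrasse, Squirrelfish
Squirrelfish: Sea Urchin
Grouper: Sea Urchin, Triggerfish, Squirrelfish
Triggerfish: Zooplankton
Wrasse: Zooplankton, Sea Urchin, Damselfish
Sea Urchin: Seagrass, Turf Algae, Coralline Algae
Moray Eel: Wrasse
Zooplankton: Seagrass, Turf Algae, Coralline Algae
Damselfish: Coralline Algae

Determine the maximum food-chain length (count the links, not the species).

3 links

One longest chain: Seagrass → Zooplankton → Wrasse → Moray Eel.
It has 4 species and 3 links.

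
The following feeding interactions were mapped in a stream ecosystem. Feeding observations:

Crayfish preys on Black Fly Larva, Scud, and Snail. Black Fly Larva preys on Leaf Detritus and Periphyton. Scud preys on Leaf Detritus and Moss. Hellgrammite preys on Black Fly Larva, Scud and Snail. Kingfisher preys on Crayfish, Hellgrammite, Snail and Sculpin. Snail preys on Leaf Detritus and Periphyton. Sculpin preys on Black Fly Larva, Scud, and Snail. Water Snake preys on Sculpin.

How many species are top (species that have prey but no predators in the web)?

Top species (has prey, but nothing eats it): Kingfisher, Water Snake.
Count: 2.

2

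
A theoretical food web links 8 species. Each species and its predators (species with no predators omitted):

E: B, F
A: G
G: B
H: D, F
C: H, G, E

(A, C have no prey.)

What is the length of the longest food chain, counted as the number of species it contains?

3 species

One longest chain: A → G → B.
It has 3 species and 2 links.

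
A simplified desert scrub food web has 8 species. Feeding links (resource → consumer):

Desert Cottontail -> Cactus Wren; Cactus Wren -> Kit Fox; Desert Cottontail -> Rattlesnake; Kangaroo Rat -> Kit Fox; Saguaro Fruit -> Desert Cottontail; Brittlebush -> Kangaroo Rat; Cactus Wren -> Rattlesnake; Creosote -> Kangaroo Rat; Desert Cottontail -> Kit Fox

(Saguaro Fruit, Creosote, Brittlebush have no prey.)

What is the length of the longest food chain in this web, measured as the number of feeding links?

3 links

One longest chain: Saguaro Fruit → Desert Cottontail → Cactus Wren → Kit Fox.
It has 4 species and 3 links.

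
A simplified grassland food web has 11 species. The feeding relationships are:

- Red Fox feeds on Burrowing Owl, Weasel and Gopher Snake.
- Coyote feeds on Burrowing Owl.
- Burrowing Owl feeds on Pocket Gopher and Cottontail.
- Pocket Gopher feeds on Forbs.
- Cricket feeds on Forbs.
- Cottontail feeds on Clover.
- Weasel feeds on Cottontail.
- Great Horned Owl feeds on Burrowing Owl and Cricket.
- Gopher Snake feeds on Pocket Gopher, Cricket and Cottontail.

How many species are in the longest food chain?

4 species

One longest chain: Clover → Cottontail → Burrowing Owl → Great Horned Owl.
It has 4 species and 3 links.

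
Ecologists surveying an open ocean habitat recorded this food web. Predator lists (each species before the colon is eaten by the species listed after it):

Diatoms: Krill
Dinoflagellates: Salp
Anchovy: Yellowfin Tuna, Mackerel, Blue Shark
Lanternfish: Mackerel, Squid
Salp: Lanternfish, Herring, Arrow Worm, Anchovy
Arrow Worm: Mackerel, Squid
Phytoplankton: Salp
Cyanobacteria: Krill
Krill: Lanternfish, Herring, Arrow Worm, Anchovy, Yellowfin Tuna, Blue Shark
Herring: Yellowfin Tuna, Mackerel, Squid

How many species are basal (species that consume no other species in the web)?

4

Basal species (no prey listed): Dinoflagellates, Diatoms, Cyanobacteria, Phytoplankton.
Count: 4.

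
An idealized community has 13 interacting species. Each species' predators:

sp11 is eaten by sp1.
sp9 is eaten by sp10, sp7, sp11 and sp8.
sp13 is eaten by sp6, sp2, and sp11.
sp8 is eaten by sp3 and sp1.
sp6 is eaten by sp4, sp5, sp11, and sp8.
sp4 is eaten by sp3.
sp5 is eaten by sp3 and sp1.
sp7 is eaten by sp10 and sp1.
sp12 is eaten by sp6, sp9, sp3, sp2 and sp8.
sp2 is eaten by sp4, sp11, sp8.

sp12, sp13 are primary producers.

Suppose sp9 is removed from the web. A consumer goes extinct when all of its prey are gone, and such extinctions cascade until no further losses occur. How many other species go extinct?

Remove sp9.
Round 1: sp7 (all prey gone) → extinct.
Round 2: sp10 (all prey gone) → extinct.
No further losses. Total secondary extinctions: 2.

2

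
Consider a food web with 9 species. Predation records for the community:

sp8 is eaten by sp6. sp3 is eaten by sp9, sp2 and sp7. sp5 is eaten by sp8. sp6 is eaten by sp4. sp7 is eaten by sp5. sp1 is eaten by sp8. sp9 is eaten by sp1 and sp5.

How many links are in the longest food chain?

One longest chain: sp3 → sp7 → sp5 → sp8 → sp6 → sp4.
It has 6 species and 5 links.

5 links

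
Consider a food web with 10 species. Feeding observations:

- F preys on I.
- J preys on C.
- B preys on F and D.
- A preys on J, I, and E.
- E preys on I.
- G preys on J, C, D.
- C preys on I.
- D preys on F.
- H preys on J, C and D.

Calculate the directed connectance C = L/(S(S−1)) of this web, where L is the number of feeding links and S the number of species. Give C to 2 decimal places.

The web has S = 10 species and L = 16 feeding links.
C = L / (S(S−1)) = 16 / 90 = 0.1778 ≈ 0.18.

C = 0.18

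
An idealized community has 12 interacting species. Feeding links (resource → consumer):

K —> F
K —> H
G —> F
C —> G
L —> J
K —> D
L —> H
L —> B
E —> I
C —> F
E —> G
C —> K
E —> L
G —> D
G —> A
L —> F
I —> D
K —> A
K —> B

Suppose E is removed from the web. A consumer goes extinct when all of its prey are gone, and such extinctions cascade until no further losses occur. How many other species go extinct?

Remove E.
Round 1: L (all prey gone), I (all prey gone) → extinct.
Round 2: J (all prey gone) → extinct.
No further losses. Total secondary extinctions: 3.

3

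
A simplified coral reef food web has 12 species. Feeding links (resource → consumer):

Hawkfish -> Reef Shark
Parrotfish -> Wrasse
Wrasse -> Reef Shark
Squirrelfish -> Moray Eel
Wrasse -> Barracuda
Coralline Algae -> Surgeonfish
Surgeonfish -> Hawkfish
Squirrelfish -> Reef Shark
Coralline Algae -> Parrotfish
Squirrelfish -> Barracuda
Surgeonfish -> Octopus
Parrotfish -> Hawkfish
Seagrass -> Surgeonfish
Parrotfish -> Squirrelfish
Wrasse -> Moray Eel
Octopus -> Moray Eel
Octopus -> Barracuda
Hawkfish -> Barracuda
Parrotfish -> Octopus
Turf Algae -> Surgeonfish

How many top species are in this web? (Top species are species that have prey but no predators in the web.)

3

Top species (has prey, but nothing eats it): Reef Shark, Moray Eel, Barracuda.
Count: 3.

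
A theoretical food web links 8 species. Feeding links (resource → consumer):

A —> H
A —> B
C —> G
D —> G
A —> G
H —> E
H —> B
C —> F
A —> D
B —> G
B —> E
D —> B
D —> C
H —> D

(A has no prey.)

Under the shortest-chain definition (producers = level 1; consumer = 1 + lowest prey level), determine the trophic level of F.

Trophic level 4

A is a producer → level 1.
D eats A → level 2.
C eats D → level 3.
F eats C → level 4.
No prey of F is below level 3, so 4 is the minimum.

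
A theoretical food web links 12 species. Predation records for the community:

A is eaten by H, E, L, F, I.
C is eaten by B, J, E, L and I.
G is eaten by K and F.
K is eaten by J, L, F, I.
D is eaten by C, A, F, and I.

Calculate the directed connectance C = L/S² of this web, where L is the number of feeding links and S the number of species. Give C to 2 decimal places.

The web has S = 12 species and L = 20 feeding links.
C = L / S² = 20 / 144 = 0.1389 ≈ 0.14.

C = 0.14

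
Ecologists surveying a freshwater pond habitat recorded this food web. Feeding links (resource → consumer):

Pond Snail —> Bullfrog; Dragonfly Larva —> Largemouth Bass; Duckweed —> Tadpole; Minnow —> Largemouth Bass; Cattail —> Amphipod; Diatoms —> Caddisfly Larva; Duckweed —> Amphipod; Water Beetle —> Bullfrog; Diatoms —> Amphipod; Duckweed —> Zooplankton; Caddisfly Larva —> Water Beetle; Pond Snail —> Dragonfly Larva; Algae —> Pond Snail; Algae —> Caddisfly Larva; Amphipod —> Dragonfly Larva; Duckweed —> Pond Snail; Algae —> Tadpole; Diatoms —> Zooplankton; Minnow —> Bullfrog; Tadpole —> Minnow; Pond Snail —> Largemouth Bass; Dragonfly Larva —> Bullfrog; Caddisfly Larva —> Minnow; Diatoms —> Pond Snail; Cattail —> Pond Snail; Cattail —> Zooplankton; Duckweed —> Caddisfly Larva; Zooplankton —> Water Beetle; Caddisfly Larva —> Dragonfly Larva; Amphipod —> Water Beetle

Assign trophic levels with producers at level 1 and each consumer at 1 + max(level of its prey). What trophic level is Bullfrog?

Trophic level 4

Algae is a producer → level 1.
Caddisfly Larva eats Algae (level 1); other prey at levels: Duckweed 1, Diatoms 1 → level 2.
Dragonfly Larva eats Caddisfly Larva (level 2); other prey at levels: Amphipod 2, Pond Snail 2 → level 3.
Bullfrog eats Dragonfly Larva (level 3); other prey at levels: Pond Snail 2, Water Beetle 3, Minnow 3 → level 4.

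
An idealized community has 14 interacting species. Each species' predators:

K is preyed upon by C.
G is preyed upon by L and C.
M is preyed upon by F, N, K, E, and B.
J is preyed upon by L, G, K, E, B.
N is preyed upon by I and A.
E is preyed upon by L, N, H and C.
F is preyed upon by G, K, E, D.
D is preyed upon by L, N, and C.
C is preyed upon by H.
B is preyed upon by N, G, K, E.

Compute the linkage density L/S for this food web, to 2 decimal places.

L/S = 2.21

There are L = 31 links among S = 14 species.
L/S = 31/14 = 2.2143 ≈ 2.21.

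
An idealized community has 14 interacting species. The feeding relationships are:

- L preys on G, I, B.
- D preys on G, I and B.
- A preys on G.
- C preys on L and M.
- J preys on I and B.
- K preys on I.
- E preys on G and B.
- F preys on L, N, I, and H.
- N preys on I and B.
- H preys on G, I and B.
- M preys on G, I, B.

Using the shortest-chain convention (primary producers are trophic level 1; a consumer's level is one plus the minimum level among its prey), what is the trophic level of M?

B is a producer → level 1.
M eats B → level 2.

Trophic level 2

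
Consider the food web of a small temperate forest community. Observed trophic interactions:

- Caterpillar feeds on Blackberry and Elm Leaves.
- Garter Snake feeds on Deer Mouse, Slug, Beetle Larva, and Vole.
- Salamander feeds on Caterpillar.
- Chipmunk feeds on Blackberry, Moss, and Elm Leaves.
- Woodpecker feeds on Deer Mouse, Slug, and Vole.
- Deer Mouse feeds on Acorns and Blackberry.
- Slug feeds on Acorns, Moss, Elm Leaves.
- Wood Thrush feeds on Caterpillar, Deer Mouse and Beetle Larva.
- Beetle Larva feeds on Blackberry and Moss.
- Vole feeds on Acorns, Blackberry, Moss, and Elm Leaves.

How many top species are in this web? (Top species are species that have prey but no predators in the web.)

Top species (has prey, but nothing eats it): Chipmunk, Garter Snake, Salamander, Wood Thrush, Woodpecker.
Count: 5.

5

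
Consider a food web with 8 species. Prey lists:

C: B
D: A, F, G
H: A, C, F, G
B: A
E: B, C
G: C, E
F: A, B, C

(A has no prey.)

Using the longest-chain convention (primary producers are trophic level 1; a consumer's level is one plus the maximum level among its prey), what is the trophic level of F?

Trophic level 4

A is a producer → level 1.
B eats A → level 2.
C eats B → level 3.
F eats C (level 3); other prey at levels: A 1, B 2 → level 4.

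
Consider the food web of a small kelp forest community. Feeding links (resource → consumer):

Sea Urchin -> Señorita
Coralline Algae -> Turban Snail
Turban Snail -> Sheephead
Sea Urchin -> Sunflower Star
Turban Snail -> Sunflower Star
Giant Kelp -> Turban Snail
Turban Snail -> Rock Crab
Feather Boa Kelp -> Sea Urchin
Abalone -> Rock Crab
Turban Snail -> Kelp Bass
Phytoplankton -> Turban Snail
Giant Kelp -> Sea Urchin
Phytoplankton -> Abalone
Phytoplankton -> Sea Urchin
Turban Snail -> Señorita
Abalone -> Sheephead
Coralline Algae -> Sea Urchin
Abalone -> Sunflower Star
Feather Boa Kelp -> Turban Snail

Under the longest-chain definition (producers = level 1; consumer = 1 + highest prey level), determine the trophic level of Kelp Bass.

Phytoplankton is a producer → level 1.
Turban Snail eats Phytoplankton (level 1); other prey at levels: Giant Kelp 1, Feather Boa Kelp 1, Coralline Algae 1 → level 2.
Kelp Bass eats Turban Snail → level 3.

Trophic level 3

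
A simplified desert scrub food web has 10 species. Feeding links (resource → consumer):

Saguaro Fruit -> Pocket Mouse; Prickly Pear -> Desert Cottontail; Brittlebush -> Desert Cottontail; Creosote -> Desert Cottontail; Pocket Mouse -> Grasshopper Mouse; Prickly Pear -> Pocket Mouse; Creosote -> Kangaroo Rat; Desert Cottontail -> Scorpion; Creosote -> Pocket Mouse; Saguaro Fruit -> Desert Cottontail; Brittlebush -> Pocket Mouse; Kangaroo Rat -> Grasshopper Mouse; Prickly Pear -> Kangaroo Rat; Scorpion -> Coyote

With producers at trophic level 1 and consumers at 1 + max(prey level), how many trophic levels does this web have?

4

Producers (level 1): Prickly Pear, Creosote, Saguaro Fruit, Brittlebush.
Prickly Pear → Desert Cottontail → Scorpion → Coyote gives Coyote level 4.
No species has a prey at level 4, so no species reaches level 5.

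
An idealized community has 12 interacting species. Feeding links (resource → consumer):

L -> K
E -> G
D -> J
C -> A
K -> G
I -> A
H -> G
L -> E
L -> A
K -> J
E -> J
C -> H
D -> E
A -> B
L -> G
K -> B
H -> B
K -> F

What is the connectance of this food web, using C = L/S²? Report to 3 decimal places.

The web has S = 12 species and L = 18 feeding links.
C = L / S² = 18 / 144 = 0.1250 ≈ 0.125.

C = 0.125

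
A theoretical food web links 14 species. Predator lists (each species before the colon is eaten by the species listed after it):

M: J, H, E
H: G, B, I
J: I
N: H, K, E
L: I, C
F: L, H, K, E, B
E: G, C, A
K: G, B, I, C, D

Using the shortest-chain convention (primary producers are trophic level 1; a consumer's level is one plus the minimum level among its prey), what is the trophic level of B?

F is a producer → level 1.
B eats F → level 2.

Trophic level 2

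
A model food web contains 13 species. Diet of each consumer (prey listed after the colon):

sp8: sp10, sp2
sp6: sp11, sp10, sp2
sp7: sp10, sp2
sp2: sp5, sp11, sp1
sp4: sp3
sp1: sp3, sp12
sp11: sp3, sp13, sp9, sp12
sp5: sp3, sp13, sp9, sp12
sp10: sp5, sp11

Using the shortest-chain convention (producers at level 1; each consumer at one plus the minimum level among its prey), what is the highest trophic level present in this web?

4

Producers (level 1): sp3, sp13, sp9, sp12.
Following each consumer down to its lowest-level prey: sp3 → sp5 → sp10 → sp8 (levels 1 through 4).
All prey of sp8 (sp10 3, sp2 3) are at level 3 or above, so sp8 is at level 1 + 3 = 4.
Every consumer has at least one prey at level 3 or below, so none exceeds level 4.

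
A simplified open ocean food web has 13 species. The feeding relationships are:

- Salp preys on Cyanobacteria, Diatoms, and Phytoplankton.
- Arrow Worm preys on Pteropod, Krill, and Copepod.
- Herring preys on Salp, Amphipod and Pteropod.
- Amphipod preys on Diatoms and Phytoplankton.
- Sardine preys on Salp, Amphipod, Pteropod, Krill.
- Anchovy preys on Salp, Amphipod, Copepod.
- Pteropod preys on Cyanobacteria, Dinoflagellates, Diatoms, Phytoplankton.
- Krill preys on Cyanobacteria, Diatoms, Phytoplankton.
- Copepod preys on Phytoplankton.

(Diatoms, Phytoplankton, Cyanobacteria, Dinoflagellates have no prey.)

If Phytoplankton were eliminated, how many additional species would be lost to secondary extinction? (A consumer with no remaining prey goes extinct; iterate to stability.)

Remove Phytoplankton.
Round 1: Copepod (all prey gone) → extinct.
No further losses. Total secondary extinctions: 1.

1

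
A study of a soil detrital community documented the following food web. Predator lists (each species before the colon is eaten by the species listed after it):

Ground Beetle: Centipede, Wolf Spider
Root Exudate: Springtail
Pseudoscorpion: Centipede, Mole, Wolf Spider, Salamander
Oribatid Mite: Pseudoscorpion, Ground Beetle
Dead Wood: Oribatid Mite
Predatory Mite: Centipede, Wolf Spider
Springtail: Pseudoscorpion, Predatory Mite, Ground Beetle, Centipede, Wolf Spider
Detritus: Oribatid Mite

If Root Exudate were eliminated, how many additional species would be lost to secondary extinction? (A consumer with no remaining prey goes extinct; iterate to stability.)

2

Remove Root Exudate.
Round 1: Springtail (all prey gone) → extinct.
Round 2: Predatory Mite (all prey gone) → extinct.
No further losses. Total secondary extinctions: 2.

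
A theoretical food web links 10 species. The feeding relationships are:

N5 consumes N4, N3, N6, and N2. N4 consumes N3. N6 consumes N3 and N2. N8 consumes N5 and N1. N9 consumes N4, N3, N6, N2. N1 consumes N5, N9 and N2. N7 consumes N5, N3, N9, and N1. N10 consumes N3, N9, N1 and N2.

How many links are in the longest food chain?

4 links

One longest chain: N3 → N4 → N9 → N1 → N7.
It has 5 species and 4 links.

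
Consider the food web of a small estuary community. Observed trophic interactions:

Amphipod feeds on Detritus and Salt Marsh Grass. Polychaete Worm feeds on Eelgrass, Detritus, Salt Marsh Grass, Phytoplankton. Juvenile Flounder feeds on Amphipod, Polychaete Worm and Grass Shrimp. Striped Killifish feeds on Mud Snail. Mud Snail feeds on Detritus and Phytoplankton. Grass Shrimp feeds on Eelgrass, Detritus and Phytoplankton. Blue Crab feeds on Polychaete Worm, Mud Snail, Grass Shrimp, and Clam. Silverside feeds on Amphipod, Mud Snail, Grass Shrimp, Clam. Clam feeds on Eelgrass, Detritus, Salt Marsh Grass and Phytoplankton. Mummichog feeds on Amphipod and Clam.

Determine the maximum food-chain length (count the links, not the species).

2 links

One longest chain: Eelgrass → Clam → Silverside.
It has 3 species and 2 links.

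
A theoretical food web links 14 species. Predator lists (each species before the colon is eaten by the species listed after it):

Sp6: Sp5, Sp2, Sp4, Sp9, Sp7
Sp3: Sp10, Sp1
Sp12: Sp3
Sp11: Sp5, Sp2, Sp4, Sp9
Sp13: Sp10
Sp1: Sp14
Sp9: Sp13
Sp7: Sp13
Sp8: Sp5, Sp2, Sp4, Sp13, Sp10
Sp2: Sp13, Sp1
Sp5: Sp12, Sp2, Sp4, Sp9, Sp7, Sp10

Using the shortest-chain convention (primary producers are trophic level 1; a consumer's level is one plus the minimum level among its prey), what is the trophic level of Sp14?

Trophic level 4

Sp11 is a producer → level 1.
Sp2 eats Sp11 → level 2.
Sp1 eats Sp2 → level 3.
Sp14 eats Sp1 → level 4.
No prey of Sp14 is below level 3, so 4 is the minimum.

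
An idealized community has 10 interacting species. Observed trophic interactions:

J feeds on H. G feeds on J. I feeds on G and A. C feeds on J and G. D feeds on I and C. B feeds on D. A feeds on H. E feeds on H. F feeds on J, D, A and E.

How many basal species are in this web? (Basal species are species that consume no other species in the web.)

Basal species (no prey listed): H.
Count: 1.

1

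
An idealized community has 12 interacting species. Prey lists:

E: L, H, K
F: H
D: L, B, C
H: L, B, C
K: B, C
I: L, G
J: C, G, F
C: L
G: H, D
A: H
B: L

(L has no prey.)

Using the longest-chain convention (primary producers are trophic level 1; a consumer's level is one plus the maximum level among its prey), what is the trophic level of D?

L is a producer → level 1.
B eats L → level 2.
D eats B (level 2); other prey at levels: L 1, C 2 → level 3.

Trophic level 3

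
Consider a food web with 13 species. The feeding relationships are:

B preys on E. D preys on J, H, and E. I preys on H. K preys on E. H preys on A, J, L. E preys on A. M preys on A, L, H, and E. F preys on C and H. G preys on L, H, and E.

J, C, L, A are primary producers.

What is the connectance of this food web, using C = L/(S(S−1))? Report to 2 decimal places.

The web has S = 13 species and L = 19 feeding links.
C = L / (S(S−1)) = 19 / 156 = 0.1218 ≈ 0.12.

C = 0.12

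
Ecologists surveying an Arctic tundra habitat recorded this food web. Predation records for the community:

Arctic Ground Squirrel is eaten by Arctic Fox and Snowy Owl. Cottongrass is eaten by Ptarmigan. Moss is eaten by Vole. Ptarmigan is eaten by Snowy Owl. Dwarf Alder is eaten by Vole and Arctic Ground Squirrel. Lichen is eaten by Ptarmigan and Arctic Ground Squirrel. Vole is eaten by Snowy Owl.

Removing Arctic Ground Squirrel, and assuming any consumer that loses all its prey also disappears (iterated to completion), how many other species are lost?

Remove Arctic Ground Squirrel.
Round 1: Arctic Fox (all prey gone) → extinct.
No further losses. Total secondary extinctions: 1.

1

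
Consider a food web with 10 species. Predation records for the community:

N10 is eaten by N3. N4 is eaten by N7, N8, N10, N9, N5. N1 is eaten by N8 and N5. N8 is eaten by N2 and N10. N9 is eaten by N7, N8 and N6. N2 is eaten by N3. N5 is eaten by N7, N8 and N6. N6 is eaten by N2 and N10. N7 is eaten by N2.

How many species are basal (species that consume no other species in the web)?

Basal species (no prey listed): N1, N4.
Count: 2.

2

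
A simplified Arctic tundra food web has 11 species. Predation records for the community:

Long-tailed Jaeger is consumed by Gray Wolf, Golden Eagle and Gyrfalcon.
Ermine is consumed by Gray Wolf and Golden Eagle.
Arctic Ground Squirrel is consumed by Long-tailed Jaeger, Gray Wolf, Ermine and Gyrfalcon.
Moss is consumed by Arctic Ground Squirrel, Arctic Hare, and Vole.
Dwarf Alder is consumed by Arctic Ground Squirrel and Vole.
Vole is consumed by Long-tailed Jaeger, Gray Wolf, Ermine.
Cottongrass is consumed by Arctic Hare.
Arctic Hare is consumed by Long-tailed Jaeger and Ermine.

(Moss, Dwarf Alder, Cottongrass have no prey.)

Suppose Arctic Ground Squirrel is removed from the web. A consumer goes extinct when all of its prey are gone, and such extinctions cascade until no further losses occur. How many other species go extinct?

0

Remove Arctic Ground Squirrel.
Every predator of it retains at least one other prey: Long-tailed Jaeger still has Vole, Arctic Hare; Ermine still has Vole, Arctic Hare; Gray Wolf still has Vole, Long-tailed Jaeger, Ermine; Gyrfalcon still has Long-tailed Jaeger.
No consumer loses all prey, so no secondary extinctions occur.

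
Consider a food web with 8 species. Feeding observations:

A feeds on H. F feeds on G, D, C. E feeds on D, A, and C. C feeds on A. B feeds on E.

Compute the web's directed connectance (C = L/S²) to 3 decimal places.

The web has S = 8 species and L = 9 feeding links.
C = L / S² = 9 / 64 = 0.1406 ≈ 0.141.

C = 0.141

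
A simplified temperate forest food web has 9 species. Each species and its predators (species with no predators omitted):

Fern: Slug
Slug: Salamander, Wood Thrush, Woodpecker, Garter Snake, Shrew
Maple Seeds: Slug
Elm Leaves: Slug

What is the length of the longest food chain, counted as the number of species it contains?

3 species

One longest chain: Maple Seeds → Slug → Salamander.
It has 3 species and 2 links.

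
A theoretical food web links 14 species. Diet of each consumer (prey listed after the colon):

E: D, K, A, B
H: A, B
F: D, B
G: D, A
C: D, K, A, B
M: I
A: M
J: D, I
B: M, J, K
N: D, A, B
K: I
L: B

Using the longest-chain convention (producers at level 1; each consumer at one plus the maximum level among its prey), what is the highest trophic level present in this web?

4

Producers (level 1): D, I.
I → M → A → C gives C level 4.
No species has a prey at level 4, so no species reaches level 5.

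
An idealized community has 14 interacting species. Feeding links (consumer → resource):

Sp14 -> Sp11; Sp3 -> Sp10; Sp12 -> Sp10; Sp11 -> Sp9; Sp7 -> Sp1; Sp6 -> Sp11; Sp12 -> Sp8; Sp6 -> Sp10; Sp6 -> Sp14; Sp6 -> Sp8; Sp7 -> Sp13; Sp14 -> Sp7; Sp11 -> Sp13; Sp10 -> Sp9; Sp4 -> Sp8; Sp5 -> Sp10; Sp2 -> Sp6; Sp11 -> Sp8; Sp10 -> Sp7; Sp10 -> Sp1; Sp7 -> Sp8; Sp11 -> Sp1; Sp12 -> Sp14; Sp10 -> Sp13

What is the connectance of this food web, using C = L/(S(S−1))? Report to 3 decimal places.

C = 0.132

The web has S = 14 species and L = 24 feeding links.
C = L / (S(S−1)) = 24 / 182 = 0.1319 ≈ 0.132.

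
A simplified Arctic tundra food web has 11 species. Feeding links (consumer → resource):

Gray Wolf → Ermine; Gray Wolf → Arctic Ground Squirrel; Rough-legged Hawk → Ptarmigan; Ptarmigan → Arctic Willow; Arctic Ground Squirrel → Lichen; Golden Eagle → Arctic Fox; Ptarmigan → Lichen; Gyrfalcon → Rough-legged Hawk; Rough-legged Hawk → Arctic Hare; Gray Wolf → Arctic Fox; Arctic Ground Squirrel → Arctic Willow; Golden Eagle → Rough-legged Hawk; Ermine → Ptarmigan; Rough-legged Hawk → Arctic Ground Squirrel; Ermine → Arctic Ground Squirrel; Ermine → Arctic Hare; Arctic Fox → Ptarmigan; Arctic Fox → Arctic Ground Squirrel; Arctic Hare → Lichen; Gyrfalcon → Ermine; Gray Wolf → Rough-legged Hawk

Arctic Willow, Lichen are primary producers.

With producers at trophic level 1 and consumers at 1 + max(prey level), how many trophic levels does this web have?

4

Producers (level 1): Arctic Willow, Lichen.
Arctic Willow → Ptarmigan → Arctic Fox → Golden Eagle gives Golden Eagle level 4.
No species has a prey at level 4, so no species reaches level 5.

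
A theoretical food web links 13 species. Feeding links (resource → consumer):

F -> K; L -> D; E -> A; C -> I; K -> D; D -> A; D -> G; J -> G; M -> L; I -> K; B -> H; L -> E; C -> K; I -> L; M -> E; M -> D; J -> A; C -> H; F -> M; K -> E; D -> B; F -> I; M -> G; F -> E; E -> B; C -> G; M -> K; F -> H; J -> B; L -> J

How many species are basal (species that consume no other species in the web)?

Basal species (no prey listed): C, F.
Count: 2.

2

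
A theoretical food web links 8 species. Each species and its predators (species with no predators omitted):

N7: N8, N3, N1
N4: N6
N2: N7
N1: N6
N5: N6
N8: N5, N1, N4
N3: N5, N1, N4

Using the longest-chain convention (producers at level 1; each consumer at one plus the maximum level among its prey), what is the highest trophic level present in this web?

Producers (level 1): N2.
N2 → N7 → N8 → N5 → N6 gives N6 level 5.
No species has a prey at level 5, so no species reaches level 6.

5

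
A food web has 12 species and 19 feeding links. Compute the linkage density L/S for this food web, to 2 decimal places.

There are L = 19 links among S = 12 species.
L/S = 19/12 = 1.5833 ≈ 1.58.

L/S = 1.58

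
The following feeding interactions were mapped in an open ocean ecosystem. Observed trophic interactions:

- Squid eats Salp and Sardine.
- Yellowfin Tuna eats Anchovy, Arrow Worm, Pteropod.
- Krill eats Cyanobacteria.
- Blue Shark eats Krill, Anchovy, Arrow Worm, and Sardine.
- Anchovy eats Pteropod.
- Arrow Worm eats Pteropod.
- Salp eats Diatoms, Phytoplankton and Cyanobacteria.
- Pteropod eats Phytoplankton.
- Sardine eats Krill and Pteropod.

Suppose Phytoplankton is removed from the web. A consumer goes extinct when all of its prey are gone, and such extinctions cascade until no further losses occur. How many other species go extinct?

Remove Phytoplankton.
Round 1: Pteropod (all prey gone) → extinct.
Round 2: Anchovy (all prey gone), Arrow Worm (all prey gone) → extinct.
Round 3: Yellowfin Tuna (all prey gone) → extinct.
No further losses. Total secondary extinctions: 4.

4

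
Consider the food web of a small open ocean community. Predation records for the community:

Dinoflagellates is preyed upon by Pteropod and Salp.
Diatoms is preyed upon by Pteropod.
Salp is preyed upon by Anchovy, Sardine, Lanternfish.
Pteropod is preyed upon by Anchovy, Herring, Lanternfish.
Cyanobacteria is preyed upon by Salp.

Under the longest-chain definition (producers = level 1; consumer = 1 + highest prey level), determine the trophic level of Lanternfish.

Cyanobacteria is a producer → level 1.
Salp eats Cyanobacteria (level 1); other prey at levels: Dinoflagellates 1 → level 2.
Lanternfish eats Salp (level 2); other prey at levels: Pteropod 2 → level 3.

Trophic level 3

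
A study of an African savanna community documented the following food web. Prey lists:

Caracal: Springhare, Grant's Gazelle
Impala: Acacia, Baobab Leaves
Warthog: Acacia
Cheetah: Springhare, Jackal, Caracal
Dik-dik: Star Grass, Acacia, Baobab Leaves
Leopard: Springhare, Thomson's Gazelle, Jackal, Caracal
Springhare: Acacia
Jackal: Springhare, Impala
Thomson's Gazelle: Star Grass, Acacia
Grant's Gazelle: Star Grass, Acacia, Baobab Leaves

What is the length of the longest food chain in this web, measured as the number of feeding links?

One longest chain: Acacia → Springhare → Jackal → Leopard.
It has 4 species and 3 links.

3 links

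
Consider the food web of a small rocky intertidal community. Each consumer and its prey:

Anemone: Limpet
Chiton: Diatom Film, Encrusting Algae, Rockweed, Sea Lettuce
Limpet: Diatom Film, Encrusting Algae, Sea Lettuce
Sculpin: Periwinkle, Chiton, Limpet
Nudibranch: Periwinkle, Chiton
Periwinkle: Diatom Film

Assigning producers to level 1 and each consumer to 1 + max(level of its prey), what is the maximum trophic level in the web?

Producers (level 1): Diatom Film, Encrusting Algae, Rockweed, Sea Lettuce.
Diatom Film → Periwinkle → Sculpin gives Sculpin level 3.
No species has a prey at level 3, so no species reaches level 4.

3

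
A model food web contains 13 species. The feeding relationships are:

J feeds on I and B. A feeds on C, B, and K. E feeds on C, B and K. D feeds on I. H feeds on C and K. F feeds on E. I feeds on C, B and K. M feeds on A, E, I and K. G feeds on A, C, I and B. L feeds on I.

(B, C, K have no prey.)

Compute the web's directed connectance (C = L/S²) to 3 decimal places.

The web has S = 13 species and L = 24 feeding links.
C = L / S² = 24 / 169 = 0.1420 ≈ 0.142.

C = 0.142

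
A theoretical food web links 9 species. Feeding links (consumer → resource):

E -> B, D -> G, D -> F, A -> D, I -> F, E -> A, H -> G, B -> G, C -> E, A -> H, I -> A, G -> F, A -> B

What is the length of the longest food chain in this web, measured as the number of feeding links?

5 links

One longest chain: F → G → B → A → E → C.
It has 6 species and 5 links.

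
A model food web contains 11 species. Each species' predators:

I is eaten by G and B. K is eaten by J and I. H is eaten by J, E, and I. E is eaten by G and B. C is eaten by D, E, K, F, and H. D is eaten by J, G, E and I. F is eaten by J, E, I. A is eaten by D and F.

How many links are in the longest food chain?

One longest chain: C → D → E → G.
It has 4 species and 3 links.

3 links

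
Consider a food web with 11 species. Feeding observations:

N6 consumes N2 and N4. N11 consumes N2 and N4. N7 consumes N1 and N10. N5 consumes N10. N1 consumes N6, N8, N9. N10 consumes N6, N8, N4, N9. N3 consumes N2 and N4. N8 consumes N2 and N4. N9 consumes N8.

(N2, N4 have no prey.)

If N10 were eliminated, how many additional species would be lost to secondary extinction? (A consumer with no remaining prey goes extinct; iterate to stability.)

1

Remove N10.
Round 1: N5 (all prey gone) → extinct.
No further losses. Total secondary extinctions: 1.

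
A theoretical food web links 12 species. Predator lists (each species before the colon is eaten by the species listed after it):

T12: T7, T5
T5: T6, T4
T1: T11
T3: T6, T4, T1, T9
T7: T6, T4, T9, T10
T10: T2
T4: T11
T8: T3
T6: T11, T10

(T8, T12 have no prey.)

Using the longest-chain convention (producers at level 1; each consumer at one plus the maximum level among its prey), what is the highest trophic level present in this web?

5

Producers (level 1): T8, T12.
T12 → T7 → T6 → T10 → T2 gives T2 level 5.
No species has a prey at level 5, so no species reaches level 6.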